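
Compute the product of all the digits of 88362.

2304

8×8×3×6×2 = 2304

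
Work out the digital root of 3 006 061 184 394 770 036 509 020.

3+0+0+6+0+6+1+1+8+4+3+9+4+7+7+0+0+3+6+5+0+9+0+2+0 = 84
8+4 = 12
1+2 = 3

3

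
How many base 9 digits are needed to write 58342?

58342 in base 9 is 88024, which has 5 digits.

5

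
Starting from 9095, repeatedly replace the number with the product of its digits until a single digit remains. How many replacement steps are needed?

1

9095 → 0 (1 step)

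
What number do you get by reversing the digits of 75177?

77157

Reversing 75177 gives 77157.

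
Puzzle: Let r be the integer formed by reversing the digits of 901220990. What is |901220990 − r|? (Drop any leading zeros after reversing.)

802198881

Reverse of 901220990 is 99022109.
|901220990 − 99022109| = 802198881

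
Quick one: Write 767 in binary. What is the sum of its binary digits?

9

767 in base 2 is 1011111111.
Digit sum: 1+0+1+1+1+1+1+1+1+1 = 9.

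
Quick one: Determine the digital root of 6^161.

9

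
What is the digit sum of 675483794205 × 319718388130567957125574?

186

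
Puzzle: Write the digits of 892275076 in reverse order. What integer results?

670572298

Reversing 892275076 gives 670572298.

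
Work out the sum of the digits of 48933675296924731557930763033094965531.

4+8+9+3+3+6+7+5+2+9+6+9+2+4+7+3+1+5+5+7+9+3+0+7+6+3+0+3+3+0+9+4+9+6+5+5+3+1 = 181

181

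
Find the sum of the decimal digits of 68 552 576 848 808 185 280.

104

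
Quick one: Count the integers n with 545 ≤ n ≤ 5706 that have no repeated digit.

2681

The integers in [545, 5706] that have no repeated digit: 546, 547, 548, 549, 560, 561, …, 5704, 5706.
2681 qualify.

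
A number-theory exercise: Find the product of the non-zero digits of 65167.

1260

6×5×1×6×7 = 1260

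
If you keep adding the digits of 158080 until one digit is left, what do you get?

1+5+8+0+8+0 = 22
2+2 = 4
(Equivalently, 158080 mod 9 = 4.)

4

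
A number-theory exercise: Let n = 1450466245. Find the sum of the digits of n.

37

1+4+5+0+4+6+6+2+4+5 = 37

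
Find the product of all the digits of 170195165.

1×7×0×1×9×5×1×6×5 = 0

0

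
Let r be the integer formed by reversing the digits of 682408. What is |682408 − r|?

Reverse of 682408 is 804286.
|682408 − 804286| = 121878

121878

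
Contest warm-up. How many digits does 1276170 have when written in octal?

7

1276170 in base 8 is 4674412, which has 7 digits.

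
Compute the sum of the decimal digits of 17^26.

17^26 = 98100666009922840441972689847969
Sum of its 32 digits: 163.

163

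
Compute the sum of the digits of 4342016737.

37

4+3+4+2+0+1+6+7+3+7 = 37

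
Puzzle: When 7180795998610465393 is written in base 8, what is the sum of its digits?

7180795998610465393 in base 8 is 616472376511556221161.
Digit sum: 6+1+6+4+7+2+3+7+6+5+1+1+5+5+6+2+2+1+1+6+1 = 78.

78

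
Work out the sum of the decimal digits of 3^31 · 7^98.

360

3^31 · 7^98 = 40772450834705527666743027578210071061044033341264361800450456521800576484098263198327270311206203
Sum of its 98 digits: 360.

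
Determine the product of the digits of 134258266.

69120

1×3×4×2×5×8×2×6×6 = 69120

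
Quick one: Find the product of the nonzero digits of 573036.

5×7×3×3×6 = 1890

1890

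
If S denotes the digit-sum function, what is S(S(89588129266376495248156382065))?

13

First digit sum: 148.
1+4+8 = 13.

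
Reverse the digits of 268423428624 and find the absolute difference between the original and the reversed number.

158400896238

Reverse of 268423428624 is 426824324862.
|268423428624 − 426824324862| = 158400896238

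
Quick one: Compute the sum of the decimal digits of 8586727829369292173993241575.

8+5+8+6+7+2+7+8+2+9+3+6+9+2+9+2+1+7+3+9+9+3+2+4+1+5+7+5 = 149

149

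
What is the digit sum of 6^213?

711

6^213 = 5574633646519606982417083596561497237670058766006727890546857505301021091252948100481877200160144405574012914837729176293186075735308156924914982015438222453968470016
Sum of its 166 digits: 711.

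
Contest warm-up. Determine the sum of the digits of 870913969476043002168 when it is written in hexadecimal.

138

870913969476043002168 in base 16 is 2F365BF8F040EFD138.
Digit sum: 2+15+3+6+5+11+15+8+15+0+4+0+14+15+13+1+3+8 = 138.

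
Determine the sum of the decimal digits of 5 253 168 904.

5+2+5+3+1+6+8+9+0+4 = 43

43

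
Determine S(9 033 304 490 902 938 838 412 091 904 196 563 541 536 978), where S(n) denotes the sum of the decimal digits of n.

193

9+0+3+3+3+0+4+4+9+0+9+0+2+9+3+8+8+3+8+4+1+2+0+9+1+9+0+4+1+9+6+5+6+3+5+4+1+5+3+6+9+7+8 = 193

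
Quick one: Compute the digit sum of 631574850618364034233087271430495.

132

6+3+1+5+7+4+8+5+0+6+1+8+3+6+4+0+3+4+2+3+3+0+8+7+2+7+1+4+3+0+4+9+5 = 132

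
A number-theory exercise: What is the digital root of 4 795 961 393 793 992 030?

8

4+7+9+5+9+6+1+3+9+3+7+9+3+9+9+2+0+3+0 = 98
9+8 = 17
1+7 = 8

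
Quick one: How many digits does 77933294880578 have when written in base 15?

77933294880578 in base 15 is 90235573B438, which has 12 digits.

12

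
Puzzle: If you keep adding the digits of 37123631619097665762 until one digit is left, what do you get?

9

3+7+1+2+3+6+3+1+6+1+9+0+9+7+6+6+5+7+6+2 = 90
9+0 = 9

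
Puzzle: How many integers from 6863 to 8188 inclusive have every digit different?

679

The integers in [6863, 8188] that have every digit different: 6870, 6871, 6872, 6873, 6874, 6875, …, 8176, 8179.
679 qualify.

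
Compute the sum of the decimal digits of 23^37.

212

23^37 = 242063847902005849254176436075394136454464685331703
Sum of its 51 digits: 212.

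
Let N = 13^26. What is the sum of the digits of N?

133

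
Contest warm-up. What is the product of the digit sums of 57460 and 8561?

440

S(57460) = 5+7+4+6+0 = 22.
S(8561) = 8+5+6+1 = 20.
22 · 20 = 440.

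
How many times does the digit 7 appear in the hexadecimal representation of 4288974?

1

4288974 in base 16 is 4171CE.
The digit 7 appears 1 time.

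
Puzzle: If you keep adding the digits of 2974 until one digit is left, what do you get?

4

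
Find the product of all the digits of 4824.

4×8×2×4 = 256

256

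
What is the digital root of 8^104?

The digital root of n equals n mod 9 (or 9 when 9 | n), so we need 8^104 mod 9.
8^104 ≡ 1 (mod 9), so the digital root is 1.

1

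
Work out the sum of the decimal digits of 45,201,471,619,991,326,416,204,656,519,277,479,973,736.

4+5+2+0+1+4+7+1+6+1+9+9+9+1+3+2+6+4+1+6+2+0+4+6+5+6+5+1+9+2+7+7+4+7+9+9+7+3+7+3+6 = 190

190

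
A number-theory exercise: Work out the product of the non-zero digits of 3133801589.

77760

3×1×3×3×8×1×5×8×9 = 77760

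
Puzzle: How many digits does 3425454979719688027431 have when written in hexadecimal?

3425454979719688027431 in base 16 is B9B1BCC3377CE6FD27, which has 18 digits.

18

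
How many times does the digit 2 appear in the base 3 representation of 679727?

679727 in base 3 is 1021112102002.
The digit 2 appears 4 times.

4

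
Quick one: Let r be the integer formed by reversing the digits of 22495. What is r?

Reversing 22495 gives 59422.

59422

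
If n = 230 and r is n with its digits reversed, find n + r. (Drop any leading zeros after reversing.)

Reverse of 230 is 32.
230 + 32 = 262

262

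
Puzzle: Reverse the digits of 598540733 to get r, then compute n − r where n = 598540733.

261494838

Reverse of 598540733 is 337045895.
598540733 − 337045895 = 261494838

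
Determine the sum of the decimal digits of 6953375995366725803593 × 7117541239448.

6953375995366725803593 × 7117541239448 = 49490940400410456281402885031736664
Sum of its 35 digits: 137.

137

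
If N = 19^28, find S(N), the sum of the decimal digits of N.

19^28 = 638411683925748518131605316913942641
Sum of its 36 digits: 154.

154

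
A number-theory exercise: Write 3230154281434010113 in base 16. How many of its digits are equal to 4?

3230154281434010113 in base 16 is 2CD3D0347294D201.
The digit 4 appears 2 times.

2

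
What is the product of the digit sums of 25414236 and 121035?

324

S(25414236) = 2+5+4+1+4+2+3+6 = 27.
S(121035) = 1+2+1+0+3+5 = 12.
27 · 12 = 324.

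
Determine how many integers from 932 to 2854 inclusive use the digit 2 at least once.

1133

The integers in [932, 2854] that use the digit 2 at least once: 932, 942, 952, 962, 972, 982, …, 2853, 2854.
1133 qualify.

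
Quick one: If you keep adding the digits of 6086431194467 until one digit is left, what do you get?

6+0+8+6+4+3+1+1+9+4+4+6+7 = 59
5+9 = 14
1+4 = 5

5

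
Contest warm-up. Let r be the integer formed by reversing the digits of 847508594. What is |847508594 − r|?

351702846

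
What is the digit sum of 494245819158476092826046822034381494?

4+9+4+2+4+5+8+1+9+1+5+8+4+7+6+0+9+2+8+2+6+0+4+6+8+2+2+0+3+4+3+8+1+4+9+4 = 162

162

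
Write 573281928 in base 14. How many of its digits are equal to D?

573281928 in base 14 is 561CDDB2.
The digit D appears 2 times.

2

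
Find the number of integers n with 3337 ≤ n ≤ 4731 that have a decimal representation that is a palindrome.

The integers in [3337, 4731] that have a decimal representation that is a palindrome: 3443, 3553, 3663, 3773, 3883, 3993, …, 4554, 4664.
13 qualify.

13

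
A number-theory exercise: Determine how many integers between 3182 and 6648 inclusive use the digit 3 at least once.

1569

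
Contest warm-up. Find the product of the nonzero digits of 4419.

4×4×1×9 = 144

144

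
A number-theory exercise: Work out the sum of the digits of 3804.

3+8+0+4 = 15

15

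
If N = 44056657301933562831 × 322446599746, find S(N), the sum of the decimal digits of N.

44056657301933562831 × 322446599746 = 14205919343183259806051199640926
Sum of its 32 digits: 135.

135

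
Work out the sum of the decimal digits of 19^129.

730

19^129 = 910362841929601593699242915329458527779099306390144333215018898204440341851315851587840460641860627227530174135975712645444059202059862934786573527168118056972572179
Sum of its 165 digits: 730.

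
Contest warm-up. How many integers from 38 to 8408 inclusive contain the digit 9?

2241

The integers in [38, 8408] that contain the digit 9: 39, 49, 59, 69, 79, 89, …, 8398, 8399.
2241 qualify.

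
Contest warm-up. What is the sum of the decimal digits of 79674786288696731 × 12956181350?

124

79674786288696731 × 12956181350 = 1032280980178848301988166850
Sum of its 28 digits: 124.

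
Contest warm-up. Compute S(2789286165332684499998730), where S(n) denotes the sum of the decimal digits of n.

138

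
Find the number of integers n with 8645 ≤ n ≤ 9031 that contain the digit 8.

The integers in [8645, 9031] that contain the digit 8: 8645, 8646, 8647, 8648, 8649, 8650, …, 9018, 9028.
358 qualify.

358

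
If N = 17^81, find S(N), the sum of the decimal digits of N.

449

17^81 = 4638340549812103886046405455860613539726667862420609462303646857662236460371202960637786828872428817
Sum of its 100 digits: 449.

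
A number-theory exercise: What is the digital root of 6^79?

9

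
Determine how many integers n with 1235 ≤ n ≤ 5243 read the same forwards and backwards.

40

The integers in [1235, 5243] that read the same forwards and backwards: 1331, 1441, 1551, 1661, 1771, 1881, …, 5115, 5225.
40 qualify.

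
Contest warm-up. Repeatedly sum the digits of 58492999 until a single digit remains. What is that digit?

1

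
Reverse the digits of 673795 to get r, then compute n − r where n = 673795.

Reverse of 673795 is 597376.
673795 − 597376 = 76419

76419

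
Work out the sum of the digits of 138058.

1+3+8+0+5+8 = 25

25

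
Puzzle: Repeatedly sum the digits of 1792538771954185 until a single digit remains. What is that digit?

1

1+7+9+2+5+3+8+7+7+1+9+5+4+1+8+5 = 82
8+2 = 10
1+0 = 1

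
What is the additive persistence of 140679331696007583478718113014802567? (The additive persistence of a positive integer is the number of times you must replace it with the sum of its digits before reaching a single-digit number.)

2

140679331696007583478718113014802567 → 151 → 7 (2 steps)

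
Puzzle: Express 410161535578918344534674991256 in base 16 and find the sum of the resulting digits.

410161535578918344534674991256 in base 16 is 52D4DAB953B918A9F1BE16898.
Digit sum: 5+2+13+4+13+10+11+9+5+3+11+9+1+8+10+9+15+1+11+14+1+6+8+9+8 = 196.

196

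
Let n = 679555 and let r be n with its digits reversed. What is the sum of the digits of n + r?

20

Reversal of 679555 is 555976; 679555 + 555976 = 1235531.
Digit sum of 1235531: 1+2+3+5+5+3+1 = 20.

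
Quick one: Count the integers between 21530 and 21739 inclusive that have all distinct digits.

90

The integers in [21530, 21739] that have all distinct digits: 21530, 21534, 21536, 21537, 21538, 21539, …, 21738, 21739.
90 qualify.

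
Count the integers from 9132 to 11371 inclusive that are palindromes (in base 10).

22

The integers in [9132, 11371] that are palindromes (in base 10): 9229, 9339, 9449, 9559, 9669, 9779, …, 11211, 11311.
22 qualify.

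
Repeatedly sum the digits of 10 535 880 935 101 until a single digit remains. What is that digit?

1+0+5+3+5+8+8+0+9+3+5+1+0+1 = 49
4+9 = 13
1+3 = 4
(Equivalently, 10 535 880 935 101 mod 9 = 4.)

4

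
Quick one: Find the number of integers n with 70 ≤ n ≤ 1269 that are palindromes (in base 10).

96

The integers in [70, 1269] that are palindromes (in base 10): 77, 88, 99, 101, 111, 121, …, 1111, 1221.
96 qualify.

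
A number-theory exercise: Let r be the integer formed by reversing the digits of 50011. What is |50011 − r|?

Reverse of 50011 is 11005.
|50011 − 11005| = 39006

39006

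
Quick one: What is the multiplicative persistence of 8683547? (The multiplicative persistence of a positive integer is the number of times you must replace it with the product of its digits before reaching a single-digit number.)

2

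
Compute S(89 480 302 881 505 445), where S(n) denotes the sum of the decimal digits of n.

74

8+9+4+8+0+3+0+2+8+8+1+5+0+5+4+4+5 = 74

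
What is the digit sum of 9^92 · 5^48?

9^92 · 5^48 = 21921540819800987447800608071339427247126284163393034044432734309785104630867906222092077683782918029464781284332275390625
Sum of its 122 digits: 513.

513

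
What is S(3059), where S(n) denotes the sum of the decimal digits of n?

3+0+5+9 = 17

17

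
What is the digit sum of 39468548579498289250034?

3+9+4+6+8+5+4+8+5+7+9+4+9+8+2+8+9+2+5+0+0+3+4 = 122

122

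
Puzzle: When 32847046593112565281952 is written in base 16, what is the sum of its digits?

137

32847046593112565281952 in base 16 is 6F4A457BD530B4AF4A0.
Digit sum: 6+15+4+10+4+5+7+11+13+5+3+0+11+4+10+15+4+10+0 = 137.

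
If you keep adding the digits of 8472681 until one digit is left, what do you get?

9

8+4+7+2+6+8+1 = 36
3+6 = 9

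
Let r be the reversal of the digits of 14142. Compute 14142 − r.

-9999

Reverse of 14142 is 24141.
14142 − 24141 = -9999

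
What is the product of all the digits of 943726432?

217728

9×4×3×7×2×6×4×3×2 = 217728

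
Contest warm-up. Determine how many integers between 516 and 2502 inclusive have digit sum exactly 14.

The integers in [516, 2502] that have digit sum exactly 14: 518, 527, 536, 545, 554, 563, …, 2471, 2480.
157 qualify.

157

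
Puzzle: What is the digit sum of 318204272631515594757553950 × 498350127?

318204272631515594757553950 × 498350127 = 158577139677858420849907545191851650
Sum of its 36 digits: 180.

180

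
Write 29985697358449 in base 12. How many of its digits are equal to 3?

29985697358449 in base 12 is 344351945B581.
The digit 3 appears 2 times.

2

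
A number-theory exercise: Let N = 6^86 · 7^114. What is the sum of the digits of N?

684

6^86 · 7^114 = 18288753002515744486302730001419265226501619766134280798244474917404003506922478502069057378196779209578037816202189674494376221657598804111545002881592120305516544
Sum of its 164 digits: 684.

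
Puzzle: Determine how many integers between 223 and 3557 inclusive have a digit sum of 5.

38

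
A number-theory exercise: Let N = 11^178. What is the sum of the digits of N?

11^178 = 233290985735628574771553105603298049722910150779438188710688145549549083518975740480663061638639633476100897013485981010563604515686537966613714558926634949087465684780460966676028753081
Sum of its 186 digits: 871.

871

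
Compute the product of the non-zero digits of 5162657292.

5×1×6×2×6×5×7×2×9×2 = 453600

453600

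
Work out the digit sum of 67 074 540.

33

6+7+0+7+4+5+4+0 = 33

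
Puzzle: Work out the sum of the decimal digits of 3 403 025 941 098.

3+4+0+3+0+2+5+9+4+1+0+9+8 = 48

48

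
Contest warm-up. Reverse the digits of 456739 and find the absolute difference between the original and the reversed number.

Reverse of 456739 is 937654.
|456739 − 937654| = 480915

480915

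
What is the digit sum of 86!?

495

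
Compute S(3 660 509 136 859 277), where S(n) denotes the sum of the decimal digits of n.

77

3+6+6+0+5+0+9+1+3+6+8+5+9+2+7+7 = 77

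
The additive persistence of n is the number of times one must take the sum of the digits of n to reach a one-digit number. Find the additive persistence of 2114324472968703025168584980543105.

3

2114324472968703025168584980543105 → 137 → 11 → 2 (3 steps)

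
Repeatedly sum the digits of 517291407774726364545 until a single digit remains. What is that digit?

5+1+7+2+9+1+4+0+7+7+7+4+7+2+6+3+6+4+5+4+5 = 96
9+6 = 15
1+5 = 6

6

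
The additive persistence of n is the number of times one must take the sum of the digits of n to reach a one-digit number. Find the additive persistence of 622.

622 → 10 → 1 (2 steps)

2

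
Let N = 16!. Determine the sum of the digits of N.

63

16! = 20922789888000
Sum of its 14 digits: 63.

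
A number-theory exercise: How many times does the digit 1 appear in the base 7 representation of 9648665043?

9648665043 in base 7 is 461050204533.
The digit 1 appears 1 time.

1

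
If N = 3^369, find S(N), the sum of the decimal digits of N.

846

3^369 = 114220219797390847899906202998097281809766047839867909377926728683532170004744748760786908415054958712233968343623880641606846470896870766022746624908343018751468146732900873283
Sum of its 177 digits: 846.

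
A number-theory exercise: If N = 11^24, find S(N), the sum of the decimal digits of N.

11^24 = 9849732675807611094711841
Sum of its 25 digits: 118.

118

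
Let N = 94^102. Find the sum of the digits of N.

892

94^102 = 1815687347234651952212102513254190717662172082279940333449135129644148817792031851034877760202964130467999011149622926577558239940698511073875088480757468681896146801562580805777908743272359215115534336
Sum of its 202 digits: 892.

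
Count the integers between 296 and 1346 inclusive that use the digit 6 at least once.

277

The integers in [296, 1346] that use the digit 6 at least once: 296, 306, 316, 326, 336, 346, …, 1336, 1346.
277 qualify.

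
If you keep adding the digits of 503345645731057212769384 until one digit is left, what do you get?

5+0+3+3+4+5+6+4+5+7+3+1+0+5+7+2+1+2+7+6+9+3+8+4 = 100
1+0+0 = 1

1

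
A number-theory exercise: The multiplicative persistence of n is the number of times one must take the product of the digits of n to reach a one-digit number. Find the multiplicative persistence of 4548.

2

4548 → 640 → 0 (2 steps)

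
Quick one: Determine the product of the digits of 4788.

1792

4×7×8×8 = 1792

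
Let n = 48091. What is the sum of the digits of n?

22

4+8+0+9+1 = 22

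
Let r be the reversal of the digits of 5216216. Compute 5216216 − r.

-909909

Reverse of 5216216 is 6126125.
5216216 − 6126125 = -909909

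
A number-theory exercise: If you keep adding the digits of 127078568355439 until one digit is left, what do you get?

1+2+7+0+7+8+5+6+8+3+5+5+4+3+9 = 73
7+3 = 10
1+0 = 1

1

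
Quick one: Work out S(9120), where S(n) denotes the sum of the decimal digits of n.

12

9+1+2+0 = 12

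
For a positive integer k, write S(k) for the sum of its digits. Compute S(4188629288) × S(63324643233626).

2968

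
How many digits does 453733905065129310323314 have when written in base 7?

453733905065129310323314 in base 7 is 6622235342522046526536520444, which has 28 digits.

28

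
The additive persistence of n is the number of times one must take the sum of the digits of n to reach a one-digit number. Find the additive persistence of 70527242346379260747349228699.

70527242346379260747349228699 → 139 → 13 → 4 (3 steps)

3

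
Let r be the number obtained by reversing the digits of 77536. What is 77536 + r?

Reverse of 77536 is 63577.
77536 + 63577 = 141113

141113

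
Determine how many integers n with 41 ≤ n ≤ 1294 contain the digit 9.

The integers in [41, 1294] that contain the digit 9: 49, 59, 69, 79, 89, 90, …, 1293, 1294.
319 qualify.

319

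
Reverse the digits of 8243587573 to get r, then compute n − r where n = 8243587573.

4485734145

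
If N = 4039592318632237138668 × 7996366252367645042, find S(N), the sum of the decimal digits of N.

180

4039592318632237138668 × 7996366252367645042 = 32302059690034387942552265637735556684056
Sum of its 41 digits: 180.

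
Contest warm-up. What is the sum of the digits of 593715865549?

67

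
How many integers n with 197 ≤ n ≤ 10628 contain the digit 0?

The integers in [197, 10628] that contain the digit 0: 200, 201, 202, 203, 204, 205, …, 10627, 10628.
3220 qualify.

3220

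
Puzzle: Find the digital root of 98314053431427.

9+8+3+1+4+0+5+3+4+3+1+4+2+7 = 54
5+4 = 9

9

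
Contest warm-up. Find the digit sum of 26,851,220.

26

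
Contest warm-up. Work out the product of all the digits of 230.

0

2×3×0 = 0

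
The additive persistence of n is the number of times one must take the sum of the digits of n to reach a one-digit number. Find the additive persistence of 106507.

106507 → 19 → 10 → 1 (3 steps)

3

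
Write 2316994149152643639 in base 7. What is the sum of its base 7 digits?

69

2316994149152643639 in base 7 is 4101565533056025530550.
Digit sum: 4+1+0+1+5+6+5+5+3+3+0+5+6+0+2+5+5+3+0+5+5+0 = 69.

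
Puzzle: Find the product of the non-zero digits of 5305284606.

172800

5×3×5×2×8×4×6×6 = 172800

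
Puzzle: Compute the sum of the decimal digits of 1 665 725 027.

41

1+6+6+5+7+2+5+0+2+7 = 41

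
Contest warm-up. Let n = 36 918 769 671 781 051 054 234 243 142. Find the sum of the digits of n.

3+6+9+1+8+7+6+9+6+7+1+7+8+1+0+5+1+0+5+4+2+3+4+2+4+3+1+4+2 = 119

119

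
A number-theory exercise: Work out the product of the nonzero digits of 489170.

4×8×9×1×7 = 2016

2016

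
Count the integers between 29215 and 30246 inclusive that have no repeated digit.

The integers in [29215, 30246] that have no repeated digit: 29301, 29304, 29305, 29306, 29307, 29308, …, 30245, 30246.
303 qualify.

303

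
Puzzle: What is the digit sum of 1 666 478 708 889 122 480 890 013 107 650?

1+6+6+6+4+7+8+7+0+8+8+8+9+1+2+2+4+8+0+8+9+0+0+1+3+1+0+7+6+5+0 = 135

135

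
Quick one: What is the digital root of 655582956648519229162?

6+5+5+5+8+2+9+5+6+6+4+8+5+1+9+2+2+9+1+6+2 = 106
1+0+6 = 7
(Equivalently, 655582956648519229162 mod 9 = 7.)

7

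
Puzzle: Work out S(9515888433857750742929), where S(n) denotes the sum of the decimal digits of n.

119

9+5+1+5+8+8+8+4+3+3+8+5+7+7+5+0+7+4+2+9+2+9 = 119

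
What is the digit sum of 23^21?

23^21 = 39471584120695485887249589623
Sum of its 29 digits: 152.

152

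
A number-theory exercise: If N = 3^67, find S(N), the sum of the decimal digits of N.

162

3^67 = 92709463147897837085761925410587
Sum of its 32 digits: 162.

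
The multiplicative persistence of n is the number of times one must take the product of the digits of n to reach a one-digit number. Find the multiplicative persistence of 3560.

3560 → 0 (1 step)

1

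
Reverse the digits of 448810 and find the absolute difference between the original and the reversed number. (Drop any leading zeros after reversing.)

429966

Reverse of 448810 is 18844.
|448810 − 18844| = 429966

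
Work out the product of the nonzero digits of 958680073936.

58786560

9×5×8×6×8×7×3×9×3×6 = 58786560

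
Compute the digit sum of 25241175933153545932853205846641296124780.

170

2+5+2+4+1+1+7+5+9+3+3+1+5+3+5+4+5+9+3+2+8+5+3+2+0+5+8+4+6+6+4+1+2+9+6+1+2+4+7+8+0 = 170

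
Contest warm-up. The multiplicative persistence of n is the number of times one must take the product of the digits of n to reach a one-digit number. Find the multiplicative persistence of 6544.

2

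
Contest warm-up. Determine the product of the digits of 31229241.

864

3×1×2×2×9×2×4×1 = 864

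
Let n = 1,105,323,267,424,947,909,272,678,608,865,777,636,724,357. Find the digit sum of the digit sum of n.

9

First digit sum: 207.
2+0+7 = 9.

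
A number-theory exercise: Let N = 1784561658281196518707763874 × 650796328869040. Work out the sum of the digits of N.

1784561658281196518707763874 × 650796328869040 = 1161386175849848949334087056908049789060960
Sum of its 43 digits: 213.

213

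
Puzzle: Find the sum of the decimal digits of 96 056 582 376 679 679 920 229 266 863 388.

9+6+0+5+6+5+8+2+3+7+6+6+7+9+6+7+9+9+2+0+2+2+9+2+6+6+8+6+3+3+8+8 = 175

175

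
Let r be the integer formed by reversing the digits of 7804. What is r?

4087

Reversing 7804 gives 4087.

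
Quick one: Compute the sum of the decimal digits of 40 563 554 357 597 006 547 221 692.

4+0+5+6+3+5+5+4+3+5+7+5+9+7+0+0+6+5+4+7+2+2+1+6+9+2 = 112

112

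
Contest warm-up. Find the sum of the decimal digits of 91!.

594

91! = 135200152767840296255166568759495142147586866476906677791741734597153670771559994765685283954750449427751168336768008192000000000000000000000
Sum of its 141 digits: 594.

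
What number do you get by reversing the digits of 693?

396

Reversing 693 gives 396.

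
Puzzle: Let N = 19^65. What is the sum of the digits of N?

379

19^65 = 131517656596604663956102176642678715072020072327450916777499793705236707816143809299
Sum of its 84 digits: 379.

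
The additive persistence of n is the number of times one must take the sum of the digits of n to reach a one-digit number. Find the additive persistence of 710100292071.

2

710100292071 → 30 → 3 (2 steps)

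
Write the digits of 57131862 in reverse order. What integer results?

26813175

Reversing 57131862 gives 26813175.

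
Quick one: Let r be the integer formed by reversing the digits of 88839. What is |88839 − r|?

Reverse of 88839 is 93888.
|88839 − 93888| = 5049

5049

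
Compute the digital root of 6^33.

9

The digital root of n equals n mod 9 (or 9 when 9 | n), so we need 6^33 mod 9.
6^33 ≡ 0 (mod 9), so the digital root is 9.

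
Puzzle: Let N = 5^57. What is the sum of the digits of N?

215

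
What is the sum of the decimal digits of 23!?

23! = 25852016738884976640000
Sum of its 23 digits: 99.

99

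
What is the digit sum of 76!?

441

76! = 1885494701666050254987932260861146558230394535379329335672487982961844043495537923117729972224000000000000000000
Sum of its 112 digits: 441.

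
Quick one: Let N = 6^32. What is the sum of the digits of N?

6^32 = 7958661109946400884391936
Sum of its 25 digits: 126.

126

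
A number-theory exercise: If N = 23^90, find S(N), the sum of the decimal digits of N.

23^90 = 359339733669351605185101286718740311628342797555834676291480724848488155215018843334859391939330168929445333462245499312849
Sum of its 123 digits: 568.

568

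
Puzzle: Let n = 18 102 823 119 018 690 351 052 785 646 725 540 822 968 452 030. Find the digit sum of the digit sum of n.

13

First digit sum: 184.
1+8+4 = 13.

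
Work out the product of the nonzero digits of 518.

40

5×1×8 = 40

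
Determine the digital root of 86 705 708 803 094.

2

8+6+7+0+5+7+0+8+8+0+3+0+9+4 = 65
6+5 = 11
1+1 = 2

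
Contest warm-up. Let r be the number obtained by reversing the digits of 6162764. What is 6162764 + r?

10835380

Reverse of 6162764 is 4672616.
6162764 + 4672616 = 10835380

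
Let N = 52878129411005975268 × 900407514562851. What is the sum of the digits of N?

189

52878129411005975268 × 900407514562851 = 47611865077696682447319487937569068
Sum of its 35 digits: 189.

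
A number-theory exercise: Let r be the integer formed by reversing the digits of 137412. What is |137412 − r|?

Reverse of 137412 is 214731.
|137412 − 214731| = 77319

77319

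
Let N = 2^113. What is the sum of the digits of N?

2^113 = 10384593717069655257060992658440192
Sum of its 35 digits: 158.

158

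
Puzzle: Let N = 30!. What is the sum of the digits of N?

30! = 265252859812191058636308480000000
Sum of its 33 digits: 117.

117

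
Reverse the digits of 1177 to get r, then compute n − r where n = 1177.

-6534

Reverse of 1177 is 7711.
1177 − 7711 = -6534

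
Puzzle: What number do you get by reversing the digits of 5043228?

8223405

Reversing 5043228 gives 8223405.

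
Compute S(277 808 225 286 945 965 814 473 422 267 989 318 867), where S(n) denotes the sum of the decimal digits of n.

2+7+7+8+0+8+2+2+5+2+8+6+9+4+5+9+6+5+8+1+4+4+7+3+4+2+2+2+6+7+9+8+9+3+1+8+8+6+7 = 204

204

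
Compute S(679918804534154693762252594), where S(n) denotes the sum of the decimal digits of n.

6+7+9+9+1+8+8+0+4+5+3+4+1+5+4+6+9+3+7+6+2+2+5+2+5+9+4 = 134

134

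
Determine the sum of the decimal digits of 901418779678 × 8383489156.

103

901418779678 × 8383489156 = 7557034564445266171768
Sum of its 22 digits: 103.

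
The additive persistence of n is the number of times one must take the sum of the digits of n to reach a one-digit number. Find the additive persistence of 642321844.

2

642321844 → 34 → 7 (2 steps)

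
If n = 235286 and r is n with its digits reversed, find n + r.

917818

Reverse of 235286 is 682532.
235286 + 682532 = 917818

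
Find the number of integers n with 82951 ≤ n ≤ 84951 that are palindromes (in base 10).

The integers in [82951, 84951] that are palindromes (in base 10): 83038, 83138, 83238, 83338, 83438, 83538, …, 84848, 84948.
20 qualify.

20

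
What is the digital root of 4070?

2

4+0+7+0 = 11
1+1 = 2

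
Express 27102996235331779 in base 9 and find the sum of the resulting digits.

27102996235331779 in base 9 is 155565663585880744.
Digit sum: 1+5+5+5+6+5+6+6+3+5+8+5+8+8+0+7+4+4 = 91.

91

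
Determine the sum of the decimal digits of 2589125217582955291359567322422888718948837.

2+5+8+9+1+2+5+2+1+7+5+8+2+9+5+5+2+9+1+3+5+9+5+6+7+3+2+2+4+2+2+8+8+8+7+1+8+9+4+8+8+3+7 = 217

217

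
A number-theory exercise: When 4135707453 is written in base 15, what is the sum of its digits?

45

4135707453 in base 15 is 19312EC03.
Digit sum: 1+9+3+1+2+14+12+0+3 = 45.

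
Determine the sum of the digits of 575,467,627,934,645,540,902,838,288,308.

148

5+7+5+4+6+7+6+2+7+9+3+4+6+4+5+5+4+0+9+0+2+8+3+8+2+8+8+3+0+8 = 148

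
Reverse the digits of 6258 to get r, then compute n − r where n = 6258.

-2268

Reverse of 6258 is 8526.
6258 − 8526 = -2268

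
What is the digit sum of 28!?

90

28! = 304888344611713860501504000000
Sum of its 30 digits: 90.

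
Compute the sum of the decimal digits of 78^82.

78^82 = 141826511471812258171895641166421424494679988674519792703212209634303579716640777146502681681663991700681787082303394370900876495431561856520165730218409984
Sum of its 156 digits: 693.

693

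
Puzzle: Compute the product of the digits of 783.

7×8×3 = 168

168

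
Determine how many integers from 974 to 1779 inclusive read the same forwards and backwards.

The integers in [974, 1779] that read the same forwards and backwards: 979, 989, 999, 1001, 1111, 1221, …, 1661, 1771.
11 qualify.

11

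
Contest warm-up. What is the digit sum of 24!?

81

24! = 620448401733239439360000
Sum of its 24 digits: 81.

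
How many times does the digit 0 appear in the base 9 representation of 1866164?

1

1866164 in base 9 is 3453805.
The digit 0 appears 1 time.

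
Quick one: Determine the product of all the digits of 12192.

36

1×2×1×9×2 = 36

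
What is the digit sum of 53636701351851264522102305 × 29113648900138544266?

53636701351851264522102305 × 29113648900138544266 = 1561560091319384137736966238835101004623133130
Sum of its 46 digits: 167.

167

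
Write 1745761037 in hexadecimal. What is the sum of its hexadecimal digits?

1745761037 in base 16 is 680E330D.
Digit sum: 6+8+0+14+3+3+0+13 = 47.

47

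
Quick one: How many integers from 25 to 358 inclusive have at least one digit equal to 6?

The integers in [25, 358] that have at least one digit equal to 6: 26, 36, 46, 56, 60, 61, …, 346, 356.
61 qualify.

61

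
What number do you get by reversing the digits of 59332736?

63723395

Reversing 59332736 gives 63723395.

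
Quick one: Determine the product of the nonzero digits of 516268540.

57600

5×1×6×2×6×8×5×4 = 57600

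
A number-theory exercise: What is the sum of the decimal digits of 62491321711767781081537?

97

6+2+4+9+1+3+2+1+7+1+1+7+6+7+7+8+1+0+8+1+5+3+7 = 97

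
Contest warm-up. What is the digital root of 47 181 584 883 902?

5

4+7+1+8+1+5+8+4+8+8+3+9+0+2 = 68
6+8 = 14
1+4 = 5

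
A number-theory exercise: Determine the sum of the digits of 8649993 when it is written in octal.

30

8649993 in base 8 is 40776411.
Digit sum: 4+0+7+7+6+4+1+1 = 30.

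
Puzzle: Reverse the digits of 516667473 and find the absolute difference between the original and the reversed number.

Reverse of 516667473 is 374766615.
|516667473 − 374766615| = 141900858

141900858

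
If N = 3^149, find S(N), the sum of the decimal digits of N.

306

3^149 = 123329495011708990974900260817232214728824366796574324605061468433916083
Sum of its 72 digits: 306.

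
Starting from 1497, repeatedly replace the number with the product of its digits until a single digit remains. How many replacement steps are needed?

3

1497 → 252 → 20 → 0 (3 steps)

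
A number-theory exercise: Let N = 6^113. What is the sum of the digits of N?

6^113 = 8532794636488733058832740489676687102871474765106158220600648717419444560622670122582016
Sum of its 88 digits: 387.

387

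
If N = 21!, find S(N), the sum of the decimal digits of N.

63

21! = 51090942171709440000
Sum of its 20 digits: 63.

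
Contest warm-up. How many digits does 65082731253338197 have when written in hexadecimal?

65082731253338197 in base 16 is E73866355E1055, which has 14 digits.

14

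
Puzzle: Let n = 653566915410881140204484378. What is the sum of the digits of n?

6+5+3+5+6+6+9+1+5+4+1+0+8+8+1+1+4+0+2+0+4+4+8+4+3+7+8 = 113

113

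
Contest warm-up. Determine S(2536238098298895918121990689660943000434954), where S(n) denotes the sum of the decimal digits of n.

207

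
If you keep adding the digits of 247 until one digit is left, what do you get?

2+4+7 = 13
1+3 = 4

4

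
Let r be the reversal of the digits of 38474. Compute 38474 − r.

Reverse of 38474 is 47483.
38474 − 47483 = -9009

-9009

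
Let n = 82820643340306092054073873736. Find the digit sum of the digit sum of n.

5

First digit sum: 113.
1+1+3 = 5.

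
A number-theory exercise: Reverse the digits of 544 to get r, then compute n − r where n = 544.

Reverse of 544 is 445.
544 − 445 = 99

99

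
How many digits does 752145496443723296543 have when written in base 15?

18

752145496443723296543 in base 15 is 79799B0CB6CA540148, which has 18 digits.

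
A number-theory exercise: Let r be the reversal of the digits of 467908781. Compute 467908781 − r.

280099017

Reverse of 467908781 is 187809764.
467908781 − 187809764 = 280099017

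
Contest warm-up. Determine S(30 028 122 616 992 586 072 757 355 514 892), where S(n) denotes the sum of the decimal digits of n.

140

3+0+0+2+8+1+2+2+6+1+6+9+9+2+5+8+6+0+7+2+7+5+7+3+5+5+5+1+4+8+9+2 = 140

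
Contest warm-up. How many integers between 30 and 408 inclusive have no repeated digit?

The integers in [30, 408] that have no repeated digit: 30, 31, 32, 34, 35, 36, …, 407, 408.
286 qualify.

286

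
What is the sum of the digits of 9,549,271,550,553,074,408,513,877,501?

120

9+5+4+9+2+7+1+5+5+0+5+5+3+0+7+4+4+0+8+5+1+3+8+7+7+5+0+1 = 120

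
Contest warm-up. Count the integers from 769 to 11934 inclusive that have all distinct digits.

5033

The integers in [769, 11934] that have all distinct digits: 769, 780, 781, 782, 783, 784, …, 10986, 10987.
5033 qualify.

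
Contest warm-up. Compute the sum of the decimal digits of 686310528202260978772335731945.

6+8+6+3+1+0+5+2+8+2+0+2+2+6+0+9+7+8+7+7+2+3+3+5+7+3+1+9+4+5 = 131

131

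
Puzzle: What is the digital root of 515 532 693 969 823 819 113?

9

5+1+5+5+3+2+6+9+3+9+6+9+8+2+3+8+1+9+1+1+3 = 99
9+9 = 18
1+8 = 9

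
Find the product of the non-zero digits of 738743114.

7×3×8×7×4×3×1×1×4 = 56448

56448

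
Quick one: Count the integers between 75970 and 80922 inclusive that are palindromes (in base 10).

50

The integers in [75970, 80922] that are palindromes (in base 10): 76067, 76167, 76267, 76367, 76467, 76567, …, 80808, 80908.
50 qualify.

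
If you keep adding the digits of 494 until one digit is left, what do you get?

8

4+9+4 = 17
1+7 = 8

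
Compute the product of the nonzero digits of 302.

3×2 = 6

6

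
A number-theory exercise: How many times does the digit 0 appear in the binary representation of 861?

3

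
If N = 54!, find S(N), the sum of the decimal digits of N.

261

54! = 230843697339241380472092742683027581083278564571807941132288000000000000
Sum of its 72 digits: 261.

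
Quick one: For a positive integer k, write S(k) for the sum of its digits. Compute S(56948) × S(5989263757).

1952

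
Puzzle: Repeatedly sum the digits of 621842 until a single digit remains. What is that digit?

6+2+1+8+4+2 = 23
2+3 = 5

5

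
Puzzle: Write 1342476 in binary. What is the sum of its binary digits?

9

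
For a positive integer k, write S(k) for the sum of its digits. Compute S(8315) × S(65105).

289

S(8315) = 8+3+1+5 = 17.
S(65105) = 6+5+1+0+5 = 17.
17 · 17 = 289.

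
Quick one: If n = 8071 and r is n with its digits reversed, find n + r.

Reverse of 8071 is 1708.
8071 + 1708 = 9779

9779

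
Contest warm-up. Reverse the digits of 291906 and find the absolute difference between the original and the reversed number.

317286

Reverse of 291906 is 609192.
|291906 − 609192| = 317286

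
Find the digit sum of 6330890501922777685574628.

120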